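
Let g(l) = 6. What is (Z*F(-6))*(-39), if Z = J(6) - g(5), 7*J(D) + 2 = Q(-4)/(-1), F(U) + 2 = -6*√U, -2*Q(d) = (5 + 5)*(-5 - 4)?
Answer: -6942/7 - 20826*I*√6/7 ≈ -991.71 - 7287.6*I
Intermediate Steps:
Q(d) = 45 (Q(d) = -(5 + 5)*(-5 - 4)/2 = -5*(-9) = -½*(-90) = 45)
F(U) = -2 - 6*√U
J(D) = -47/7 (J(D) = -2/7 + (45/(-1))/7 = -2/7 + (45*(-1))/7 = -2/7 + (⅐)*(-45) = -2/7 - 45/7 = -47/7)
Z = -89/7 (Z = -47/7 - 1*6 = -47/7 - 6 = -89/7 ≈ -12.714)
(Z*F(-6))*(-39) = -89*(-2 - 6*I*√6)/7*(-39) = (178/7 + 534*I*√6/7)*(-39) = -6942/7 - 20826*I*√6/7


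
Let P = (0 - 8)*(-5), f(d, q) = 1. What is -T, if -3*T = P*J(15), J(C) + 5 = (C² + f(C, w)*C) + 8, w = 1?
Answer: 3240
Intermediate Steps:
P = 40 (P = -8*(-5) = 40)
J(C) = 3 + C + C² (J(C) = -5 + ((C² + 1*C) + 8) = -5 + ((C² + C) + 8) = -5 + ((C + C²) + 8) = -5 + (8 + C + C²) = 3 + C + C²)
T = -3240 (T = -40*(3 + 15 + 15²)/3 = -40*(3 + 15 + 225)/3 = -40*243/3 = -⅓*9720 = -3240)
-T = -1*(-3240) = 3240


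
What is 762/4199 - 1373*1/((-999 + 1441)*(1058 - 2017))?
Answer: 114431/619514 ≈ 0.18471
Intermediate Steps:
762/4199 - 1373*1/((-999 + 1441)*(1058 - 2017)) = 762*(1/4199) - 1373/((-959*442)) = 762/4199 - 1373/(-423878) = 762/4199 - 1373*(-1/423878) = 762/4199 + 1373/423878 = 114431/619514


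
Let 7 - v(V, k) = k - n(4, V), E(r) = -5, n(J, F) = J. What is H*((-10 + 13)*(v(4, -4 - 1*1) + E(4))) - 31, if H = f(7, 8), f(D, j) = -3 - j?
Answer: -394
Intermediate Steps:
H = -11 (H = -3 - 1*8 = -3 - 8 = -11)
v(V, k) = 11 - k (v(V, k) = 7 - (k - 1*4) = 7 - (k - 4) = 7 - (-4 + k) = 7 + (4 - k) = 11 - k)
H*((-10 + 13)*(v(4, -4 - 1*1) + E(4))) - 31 = -11*(-10 + 13)*((11 - (-4 - 1*1)) - 5) - 31 = -33*((11 - (-4 - 1)) - 5) - 31 = -33*((11 - 1*(-5)) - 5) - 31 = -33*((11 + 5) - 5) - 31 = -33*(16 - 5) - 31 = -33*11 - 31 = -11*33 - 31 = -363 - 31 = -394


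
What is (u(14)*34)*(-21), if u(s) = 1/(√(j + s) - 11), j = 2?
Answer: 102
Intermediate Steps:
u(s) = 1/(-11 + √(2 + s)) (u(s) = 1/(√(2 + s) - 11) = 1/(-11 + √(2 + s)))
(u(14)*34)*(-21) = (34/(-11 + √(2 + 14)))*(-21) = (34/(-11 + √16))*(-21) = (34/(-11 + 4))*(-21) = (34/(-7))*(-21) = -⅐*34*(-21) = -34/7*(-21) = 102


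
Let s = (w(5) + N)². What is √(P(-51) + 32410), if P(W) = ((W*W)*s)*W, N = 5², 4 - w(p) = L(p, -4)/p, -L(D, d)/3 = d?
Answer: I*√2345653289/5 ≈ 9686.4*I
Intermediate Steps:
L(D, d) = -3*d
w(p) = 4 - 12/p (w(p) = 4 - (-3*(-4))/p = 4 - 12/p)
N = 25
s = 17689/25 (s = ((4 - 12/5) + 25)² = (8/5 + 25)² = (133/5)² = 17689/25 ≈ 707.56)
P(W) = 17689*W³/25 (P(W) = ((W*W)*(17689/25))*W = (W²*(17689/25))*W = (17689*W²/25)*W = 17689*W³/25)
√(P(-51) + 32410) = √((17689/25)*(-51)³ + 32410) = √((17689/25)*(-132651) + 32410) = √(-2346463539/25 + 32410) = √(-2345653289/25) = I*√2345653289/5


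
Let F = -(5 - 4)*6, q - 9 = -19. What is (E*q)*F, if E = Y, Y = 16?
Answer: 960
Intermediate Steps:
q = -10 (q = 9 - 19 = -10)
E = 16
F = -6 ≈ -6.0000
(E*q)*F = (16*(-10))*(-6) = -160*(-6) = 960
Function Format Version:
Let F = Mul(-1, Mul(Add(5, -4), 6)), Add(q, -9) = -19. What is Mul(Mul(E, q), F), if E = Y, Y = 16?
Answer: 960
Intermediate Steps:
q = -10 (q = Add(9, -19) = -10)
E = 16
F = -6 (F = Mul(-1, Mul(1, 6)) = Mul(-1, 6) = -6)
Mul(Mul(E, q), F) = Mul(Mul(16, -10), -6) = Mul(-160, -6) = 960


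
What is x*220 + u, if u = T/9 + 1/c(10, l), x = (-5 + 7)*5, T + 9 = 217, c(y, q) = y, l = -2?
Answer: 200089/90 ≈ 2223.2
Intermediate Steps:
T = 208 (T = -9 + 217 = 208)
x = 10 (x = 2*5 = 10)
u = 2089/90 (u = 208/9 + 1/10 = 208*(⅑) + 1*(⅒) = 208/9 + ⅒ = 2089/90 ≈ 23.211)
x*220 + u = 10*220 + 2089/90 = 2200 + 2089/90 = 200089/90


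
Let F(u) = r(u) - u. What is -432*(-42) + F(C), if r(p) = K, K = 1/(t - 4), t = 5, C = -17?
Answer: 18162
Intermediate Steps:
K = 1 (K = 1/(5 - 4) = 1/1 = 1)
r(p) = 1
F(u) = 1 - u
-432*(-42) + F(C) = -432*(-42) + (1 - 1*(-17)) = 18144 + (1 + 17) = 18144 + 18 = 18162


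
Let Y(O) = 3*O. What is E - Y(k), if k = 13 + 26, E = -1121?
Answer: -1238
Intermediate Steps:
k = 39
E - Y(k) = -1121 - 3*39 = -1121 - 1*117 = -1121 - 117 = -1238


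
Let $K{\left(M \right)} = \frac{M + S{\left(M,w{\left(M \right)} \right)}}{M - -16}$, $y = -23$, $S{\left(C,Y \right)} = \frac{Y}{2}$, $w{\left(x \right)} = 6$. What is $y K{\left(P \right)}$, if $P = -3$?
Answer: $0$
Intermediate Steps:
$S{\left(C,Y \right)} = \frac{Y}{2}$ ($S{\left(C,Y \right)} = Y \frac{1}{2} = \frac{Y}{2}$)
$K{\left(M \right)} = \frac{3 + M}{16 + M}$ ($K{\left(M \right)} = \frac{M + \frac{1}{2} \cdot 6}{M - -16} = \frac{M + 3}{M + 16} = \frac{3 + M}{16 + M}$)
$y K{\left(P \right)} = - 23 \frac{3 - 3}{16 - 3} = - 23 \cdot \frac{1}{13} \cdot 0 = \left(-23\right) 0 = 0$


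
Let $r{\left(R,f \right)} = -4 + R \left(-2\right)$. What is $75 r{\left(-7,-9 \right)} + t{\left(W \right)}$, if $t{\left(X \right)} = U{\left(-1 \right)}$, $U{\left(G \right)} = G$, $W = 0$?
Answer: $749$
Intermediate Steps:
$t{\left(X \right)} = -1$
$r{\left(R,f \right)} = -4 - 2 R$
$75 r{\left(-7,-9 \right)} + t{\left(W \right)} = 75 \left(-4 - -14\right) - 1 = 75 \left(-4 + 14\right) - 1 = 75 \cdot 10 - 1 = 750 - 1 = 749$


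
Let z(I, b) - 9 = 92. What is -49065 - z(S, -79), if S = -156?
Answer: -49166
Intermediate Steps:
z(I, b) = 101 (z(I, b) = 9 + 92 = 101)
-49065 - z(S, -79) = -49065 - 1*101 = -49065 - 101 = -49166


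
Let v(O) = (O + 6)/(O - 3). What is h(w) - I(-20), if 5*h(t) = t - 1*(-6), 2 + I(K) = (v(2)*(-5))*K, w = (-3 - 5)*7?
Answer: 792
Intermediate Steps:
v(O) = (6 + O)/(-3 + O)
w = -56 (w = -8*7 = -56)
I(K) = -2 + 40*K (I(K) = -2 + (((6 + 2)/(-3 + 2))*(-5))*K = -2 + ((8/(-1))*(-5))*K = -2 + (-1*8*(-5))*K = -2 + (-8*(-5))*K = -2 + 40*K)
h(t) = 6/5 + t/5 (h(t) = (t - 1*(-6))/5 = (t + 6)/5 = (6 + t)/5 = 6/5 + t/5)
h(w) - I(-20) = (6/5 + (⅕)*(-56)) - (-2 + 40*(-20)) = (6/5 - 56/5) - (-2 - 800) = -10 - 1*(-802) = -10 + 802 = 792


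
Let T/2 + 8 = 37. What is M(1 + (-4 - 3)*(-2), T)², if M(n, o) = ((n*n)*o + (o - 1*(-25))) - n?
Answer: 172081924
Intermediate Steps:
T = 58 (T = -16 + 2*37 = -16 + 74 = 58)
M(n, o) = 25 + o - n + o*n² (M(n, o) = (n²*o + (o + 25)) - n = (o*n² + (25 + o)) - n = (25 + o + o*n²) - n = 25 + o - n + o*n²)
M(1 + (-4 - 3)*(-2), T)² = (25 + 58 - (1 + (-4 - 3)*(-2)) + 58*(1 + (-4 - 3)*(-2))²)² = (25 + 58 - (1 - 7*(-2)) + 58*(1 - 7*(-2))²)² = (25 + 58 - (1 + 14) + 58*(1 + 14)²)² = (25 + 58 - 1*15 + 58*15²)² = (25 + 58 - 15 + 58*225)² = (25 + 58 - 15 + 13050)² = 13118² = 172081924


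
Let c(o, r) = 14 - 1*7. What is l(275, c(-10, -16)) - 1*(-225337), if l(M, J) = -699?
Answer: 224638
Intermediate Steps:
c(o, r) = 7 (c(o, r) = 14 - 7 = 7)
l(275, c(-10, -16)) - 1*(-225337) = -699 - 1*(-225337) = -699 + 225337 = 224638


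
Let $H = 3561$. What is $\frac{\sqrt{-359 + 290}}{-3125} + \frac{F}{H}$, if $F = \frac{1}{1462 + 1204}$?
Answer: $\frac{1}{9493626} - \frac{i \sqrt{69}}{3125} \approx 1.0533 \cdot 10^{-7} - 0.0026581 i$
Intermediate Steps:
$F = \frac{1}{2666} \approx 0.00037509$
$\frac{\sqrt{-359 + 290}}{-3125} + \frac{F}{H} = \frac{\sqrt{-359 + 290}}{-3125} + \frac{1}{2666 \cdot 3561} = \sqrt{-69} \left(- \frac{1}{3125}\right) + \frac{1}{2666} \cdot \frac{1}{3561} = i \sqrt{69} \left(- \frac{1}{3125}\right) + \frac{1}{9493626} = - \frac{i \sqrt{69}}{3125} + \frac{1}{9493626} = \frac{1}{9493626} - \frac{i \sqrt{69}}{3125}$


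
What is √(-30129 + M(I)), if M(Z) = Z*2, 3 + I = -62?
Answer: I*√30259 ≈ 173.95*I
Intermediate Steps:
I = -65 (I = -3 - 62 = -65)
M(Z) = 2*Z
√(-30129 + M(I)) = √(-30129 + 2*(-65)) = √(-30129 - 130) = √(-30259) = I*√30259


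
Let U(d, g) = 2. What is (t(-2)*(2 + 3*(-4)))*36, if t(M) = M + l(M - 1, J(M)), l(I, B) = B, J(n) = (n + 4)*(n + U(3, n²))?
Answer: 720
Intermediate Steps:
J(n) = (2 + n)*(4 + n) (J(n) = (n + 4)*(n + 2) = (4 + n)*(2 + n) = (2 + n)*(4 + n))
t(M) = 8 + M² + 7*M (t(M) = M + (8 + M² + 6*M) = 8 + M² + 7*M)
(t(-2)*(2 + 3*(-4)))*36 = ((8 + (-2)² + 7*(-2))*(2 + 3*(-4)))*36 = ((8 + 4 - 14)*(2 - 12))*36 = -2*(-10)*36 = 20*36 = 720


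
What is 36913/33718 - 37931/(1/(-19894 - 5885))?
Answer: 32970244346695/33718 ≈ 9.7782e+8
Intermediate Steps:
36913/33718 - 37931/(1/(-19894 - 5885)) = 36913*(1/33718) - 37931/(1/(-25779)) = 36913/33718 - 37931/(-1/25779) = 36913/33718 - 37931*(-25779) = 36913/33718 + 977823249 = 32970244346695/33718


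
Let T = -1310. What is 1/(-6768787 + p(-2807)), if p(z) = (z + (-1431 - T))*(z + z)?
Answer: 1/9669005 ≈ 1.0342e-7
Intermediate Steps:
p(z) = 2*z*(-121 + z) (p(z) = (z + (-1431 - 1*(-1310)))*(z + z) = (z + (-1431 + 1310))*(2*z) = (z - 121)*(2*z) = (-121 + z)*(2*z) = 2*z*(-121 + z))
1/(-6768787 + p(-2807)) = 1/(-6768787 + 2*(-2807)*(-121 - 2807)) = 1/(-6768787 + 2*(-2807)*(-2928)) = 1/(-6768787 + 16437792) = 1/9669005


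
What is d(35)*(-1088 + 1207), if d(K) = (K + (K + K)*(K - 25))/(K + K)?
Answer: 2499/2 ≈ 1249.5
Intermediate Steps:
d(K) = (K + 2*K*(-25 + K))/(2*K) (d(K) = (K + (2*K)*(-25 + K))/((2*K)) = (K + 2*K*(-25 + K))*(1/(2*K)) = (K + 2*K*(-25 + K))/(2*K))
d(35)*(-1088 + 1207) = (-49/2 + 35)*(-1088 + 1207) = (21/2)*119 = 2499/2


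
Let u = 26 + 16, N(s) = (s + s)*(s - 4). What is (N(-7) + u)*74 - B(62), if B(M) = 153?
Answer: 14351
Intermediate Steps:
N(s) = 2*s*(-4 + s) (N(s) = (2*s)*(-4 + s) = 2*s*(-4 + s))
u = 42
(N(-7) + u)*74 - B(62) = (2*(-7)*(-4 - 7) + 42)*74 - 1*153 = (2*(-7)*(-11) + 42)*74 - 153 = (154 + 42)*74 - 153 = 196*74 - 153 = 14504 - 153 = 14351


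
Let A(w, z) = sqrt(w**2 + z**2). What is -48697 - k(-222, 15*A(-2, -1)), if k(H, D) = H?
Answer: -48475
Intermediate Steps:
-48697 - k(-222, 15*A(-2, -1)) = -48697 - 1*(-222) = -48697 + 222 = -48475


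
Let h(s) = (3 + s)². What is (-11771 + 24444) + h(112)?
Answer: 25898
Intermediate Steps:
(-11771 + 24444) + h(112) = (-11771 + 24444) + (3 + 112)² = 12673 + 115² = 12673 + 13225 = 25898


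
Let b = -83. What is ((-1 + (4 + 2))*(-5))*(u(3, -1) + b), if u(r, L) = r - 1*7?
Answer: 2175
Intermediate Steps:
u(r, L) = -7 + r (u(r, L) = r - 7 = -7 + r)
((-1 + (4 + 2))*(-5))*(u(3, -1) + b) = ((-1 + (4 + 2))*(-5))*((-7 + 3) - 83) = ((-1 + 6)*(-5))*(-4 - 83) = (5*(-5))*(-87) = -25*(-87) = 2175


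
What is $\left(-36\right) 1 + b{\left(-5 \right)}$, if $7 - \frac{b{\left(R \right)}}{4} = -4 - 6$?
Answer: $32$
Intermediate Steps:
$b{\left(R \right)} = 68$ ($b{\left(R \right)} = 28 - 4 \left(-4 - 6\right) = 28 - -40 = 28 + 40 = 68$)
$\left(-36\right) 1 + b{\left(-5 \right)} = \left(-36\right) 1 + 68 = -36 + 68 = 32$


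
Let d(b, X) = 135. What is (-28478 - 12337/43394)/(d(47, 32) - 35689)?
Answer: 95060513/118679252 ≈ 0.80099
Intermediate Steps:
(-28478 - 12337/43394)/(d(47, 32) - 35689) = (-28478 - 12337/43394)/(135 - 35689) = (-28478 - 12337*1/43394)/(-35554) = (-28478 - 949/3338)*(-1/35554) = -95060513/3338*(-1/35554) = 95060513/118679252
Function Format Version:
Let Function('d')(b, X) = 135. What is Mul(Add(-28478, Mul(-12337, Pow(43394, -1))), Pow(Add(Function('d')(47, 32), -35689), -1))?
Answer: Rational(95060513, 118679252) ≈ 0.80099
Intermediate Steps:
Mul(Add(-28478, Mul(-12337, Pow(43394, -1))), Pow(Add(Function('d')(47, 32), -35689), -1)) = Mul(Add(-28478, Mul(-12337, Pow(43394, -1))), Pow(Add(135, -35689), -1)) = Mul(Add(-28478, Mul(-12337, Rational(1, 43394))), Pow(-35554, -1)) = Mul(Add(-28478, Rational(-949, 3338)), Rational(-1, 35554)) = Mul(Rational(-95060513, 3338), Rational(-1, 35554)) = Rational(95060513, 118679252)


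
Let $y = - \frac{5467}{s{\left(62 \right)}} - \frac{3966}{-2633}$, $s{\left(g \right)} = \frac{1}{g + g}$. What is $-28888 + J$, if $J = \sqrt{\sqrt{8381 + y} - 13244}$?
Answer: $-28888 + \frac{\sqrt{-91816533116 + 65825 i \sqrt{7426579241}}}{2633} \approx -28884.0 + 115.14 i$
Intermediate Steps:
$s{\left(g \right)} = \frac{1}{2 g}$
$y = - \frac{1784927798}{2633}$ ($y = - \frac{5467}{\frac{1}{2} \cdot \frac{1}{62}} - \frac{3966}{-2633} = - \frac{5467}{\frac{1}{2} \cdot \frac{1}{62}} - - \frac{3966}{2633} = - 5467 \frac{1}{\frac{1}{124}} + \frac{3966}{2633} = \left(-5467\right) 124 + \frac{3966}{2633} = -677908 + \frac{3966}{2633} = - \frac{1784927798}{2633} \approx -6.7791 \cdot 10^{5}$)
$J = \sqrt{-13244 + \frac{25 i \sqrt{7426579241}}{2633}}$ ($J = \sqrt{\sqrt{8381 - \frac{1784927798}{2633}} - 13244} = \sqrt{\sqrt{- \frac{1762860625}{2633}} - 13244} = \sqrt{\frac{25 i \sqrt{7426579241}}{2633} - 13244} = \sqrt{-13244 + \frac{25 i \sqrt{7426579241}}{2633}} \approx 3.5533 + 115.14 i$)
$-28888 + J = -28888 + \frac{\sqrt{-91816533116 + 65825 i \sqrt{7426579241}}}{2633}$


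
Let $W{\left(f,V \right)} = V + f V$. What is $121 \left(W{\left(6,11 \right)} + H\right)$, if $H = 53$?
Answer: $15730$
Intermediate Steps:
$W{\left(f,V \right)} = V + V f$
$121 \left(W{\left(6,11 \right)} + H\right) = 121 \left(11 \left(1 + 6\right) + 53\right) = 121 \left(11 \cdot 7 + 53\right) = 121 \left(77 + 53\right) = 121 \cdot 130 = 15730$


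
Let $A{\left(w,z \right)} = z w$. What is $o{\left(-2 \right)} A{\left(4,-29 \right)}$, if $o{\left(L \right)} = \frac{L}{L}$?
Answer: $-116$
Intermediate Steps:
$o{\left(L \right)} = 1$
$A{\left(w,z \right)} = w z$
$o{\left(-2 \right)} A{\left(4,-29 \right)} = 1 \cdot 4 \left(-29\right) = 1 \left(-116\right) = -116$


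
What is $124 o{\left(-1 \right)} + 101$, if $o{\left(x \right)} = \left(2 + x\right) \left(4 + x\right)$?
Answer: $473$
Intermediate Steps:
$124 o{\left(-1 \right)} + 101 = 124 \left(8 + \left(-1\right)^{2} + 6 \left(-1\right)\right) + 101 = 124 \left(8 + 1 - 6\right) + 101 = 124 \cdot 3 + 101 = 372 + 101 = 473$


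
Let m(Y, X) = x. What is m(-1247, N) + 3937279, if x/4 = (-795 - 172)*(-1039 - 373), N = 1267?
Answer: 9398895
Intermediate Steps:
x = 5461616 (x = 4*((-795 - 172)*(-1039 - 373)) = 4*(-967*(-1412)) = 4*1365404 = 5461616)
m(Y, X) = 5461616
m(-1247, N) + 3937279 = 5461616 + 3937279 = 9398895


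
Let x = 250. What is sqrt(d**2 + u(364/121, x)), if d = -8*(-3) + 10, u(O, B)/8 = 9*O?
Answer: 2*sqrt(41521)/11 ≈ 37.049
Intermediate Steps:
u(O, B) = 72*O (u(O, B) = 8*(9*O) = 72*O)
d = 34 (d = 24 + 10 = 34)
sqrt(d**2 + u(364/121, x)) = sqrt(34**2 + 72*(364/121)) = sqrt(1156 + 72*(364*(1/121))) = sqrt(1156 + 72*(364/121)) = sqrt(1156 + 26208/121) = sqrt(166084/121) = 2*sqrt(41521)/11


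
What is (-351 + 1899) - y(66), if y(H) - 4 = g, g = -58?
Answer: 1602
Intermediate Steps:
y(H) = -54 (y(H) = 4 - 58 = -54)
(-351 + 1899) - y(66) = (-351 + 1899) - 1*(-54) = 1548 + 54 = 1602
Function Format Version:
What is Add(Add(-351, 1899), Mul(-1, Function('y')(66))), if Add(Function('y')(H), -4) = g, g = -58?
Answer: 1602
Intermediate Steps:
Function('y')(H) = -54 (Function('y')(H) = Add(4, -58) = -54)
Add(Add(-351, 1899), Mul(-1, Function('y')(66))) = Add(Add(-351, 1899), Mul(-1, -54)) = Add(1548, 54) = 1602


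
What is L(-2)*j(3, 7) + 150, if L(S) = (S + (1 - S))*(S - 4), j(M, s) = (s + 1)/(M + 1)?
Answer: 138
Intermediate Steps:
j(M, s) = (1 + s)/(1 + M)
L(S) = -4 + S (L(S) = 1*(-4 + S) = -4 + S)
L(-2)*j(3, 7) + 150 = (-4 - 2)*((1 + 7)/(1 + 3)) + 150 = -6*8/4 + 150 = -3*8/2 + 150 = -6*2 + 150 = -12 + 150 = 138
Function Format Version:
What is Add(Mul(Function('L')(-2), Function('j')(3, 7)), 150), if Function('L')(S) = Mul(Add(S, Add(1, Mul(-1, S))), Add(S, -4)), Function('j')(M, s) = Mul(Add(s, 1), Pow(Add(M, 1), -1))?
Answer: 138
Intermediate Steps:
Function('j')(M, s) = Mul(Pow(Add(1, M), -1), Add(1, s)) (Function('j')(M, s) = Mul(Add(1, s), Pow(Add(1, M), -1)) = Mul(Pow(Add(1, M), -1), Add(1, s)))
Function('L')(S) = Add(-4, S) (Function('L')(S) = Mul(1, Add(-4, S)) = Add(-4, S))
Add(Mul(Function('L')(-2), Function('j')(3, 7)), 150) = Add(Mul(Add(-4, -2), Mul(Pow(Add(1, 3), -1), Add(1, 7))), 150) = Add(Mul(-6, Mul(Pow(4, -1), 8)), 150) = Add(Mul(-6, Mul(Rational(1, 4), 8)), 150) = Add(Mul(-6, 2), 150) = Add(-12, 150) = 138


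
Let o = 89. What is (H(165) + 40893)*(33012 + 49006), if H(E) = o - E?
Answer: 3347728706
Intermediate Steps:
H(E) = 89 - E
(H(165) + 40893)*(33012 + 49006) = ((89 - 1*165) + 40893)*(33012 + 49006) = ((89 - 165) + 40893)*82018 = (-76 + 40893)*82018 = 40817*82018 = 3347728706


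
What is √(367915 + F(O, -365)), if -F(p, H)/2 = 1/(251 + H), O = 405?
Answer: 2*√298838973/57 ≈ 606.56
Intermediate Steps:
F(p, H) = -2/(251 + H)
√(367915 + F(O, -365)) = √(367915 - 2/(251 - 365)) = √(367915 - 2/(-114)) = √(367915 - 2*(-1/114)) = √(367915 + 1/57) = √(20971156/57) = 2*√298838973/57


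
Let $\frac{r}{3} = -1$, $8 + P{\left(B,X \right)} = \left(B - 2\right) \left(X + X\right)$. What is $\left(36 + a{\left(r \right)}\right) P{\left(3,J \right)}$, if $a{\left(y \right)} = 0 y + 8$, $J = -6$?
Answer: $-880$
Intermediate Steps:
$P{\left(B,X \right)} = -8 + 2 X \left(-2 + B\right)$ ($P{\left(B,X \right)} = -8 + \left(B - 2\right) \left(X + X\right) = -8 + \left(-2 + B\right) 2 X = -8 + 2 X \left(-2 + B\right)$)
$r = -3$ ($r = 3 \left(-1\right) = -3$)
$a{\left(y \right)} = 8$ ($a{\left(y \right)} = 0 + 8 = 8$)
$\left(36 + a{\left(r \right)}\right) P{\left(3,J \right)} = \left(36 + 8\right) \left(-8 - -24 + 2 \cdot 3 \left(-6\right)\right) = 44 \left(-8 + 24 - 36\right) = 44 \left(-20\right) = -880$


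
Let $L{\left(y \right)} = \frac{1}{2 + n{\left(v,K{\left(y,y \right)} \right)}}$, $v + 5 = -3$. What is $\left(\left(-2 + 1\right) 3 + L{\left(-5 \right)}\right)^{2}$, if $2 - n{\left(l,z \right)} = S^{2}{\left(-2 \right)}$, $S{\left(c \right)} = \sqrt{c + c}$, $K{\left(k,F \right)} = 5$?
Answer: $\frac{529}{64} \approx 8.2656$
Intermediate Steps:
$v = -8$ ($v = -5 - 3 = -8$)
$S{\left(c \right)} = \sqrt{2} \sqrt{c}$ ($S{\left(c \right)} = \sqrt{2 c} = \sqrt{2} \sqrt{c}$)
$n{\left(l,z \right)} = 6$ ($n{\left(l,z \right)} = 2 - \left(\sqrt{2} \sqrt{-2}\right)^{2} = 2 - \left(\sqrt{2} i \sqrt{2}\right)^{2} = 2 - \left(2 i\right)^{2} = 2 - -4 = 2 + 4 = 6$)
$L{\left(y \right)} = \frac{1}{8}$ ($L{\left(y \right)} = \frac{1}{2 + 6} = \frac{1}{8}$)
$\left(\left(-2 + 1\right) 3 + L{\left(-5 \right)}\right)^{2} = \left(\left(-2 + 1\right) 3 + \frac{1}{8}\right)^{2} = \left(\left(-1\right) 3 + \frac{1}{8}\right)^{2} = \left(-3 + \frac{1}{8}\right)^{2} = \left(- \frac{23}{8}\right)^{2} = \frac{529}{64}$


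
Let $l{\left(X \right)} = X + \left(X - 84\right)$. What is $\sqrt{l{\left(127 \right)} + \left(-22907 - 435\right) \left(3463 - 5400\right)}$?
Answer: $6 \sqrt{1255934} \approx 6724.1$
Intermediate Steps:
$l{\left(X \right)} = -84 + 2 X$ ($l{\left(X \right)} = X + \left(-84 + X\right) = -84 + 2 X$)
$\sqrt{l{\left(127 \right)} + \left(-22907 - 435\right) \left(3463 - 5400\right)} = \sqrt{\left(-84 + 2 \cdot 127\right) + \left(-22907 - 435\right) \left(3463 - 5400\right)} = \sqrt{\left(-84 + 254\right) - -45213454} = \sqrt{170 + 45213454} = \sqrt{45213624} = 6 \sqrt{1255934}$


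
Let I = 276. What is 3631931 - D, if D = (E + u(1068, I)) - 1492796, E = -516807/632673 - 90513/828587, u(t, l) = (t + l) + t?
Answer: 298360459500908447/58247180339 ≈ 5.1223e+6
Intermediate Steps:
u(t, l) = l + 2*t (u(t, l) = (l + t) + t = l + 2*t)
E = -53942743662/58247180339 (E = -516807*1/632673 - 90513*1/828587 = -57423/70297 - 90513/828587 = -53942743662/58247180339 ≈ -0.92610)
D = -86810719565103838/58247180339 (D = (-53942743662/58247180339 + (276 + 2*1068)) - 1492796 = (-53942743662/58247180339 + (276 + 2136)) - 1492796 = (-53942743662/58247180339 + 2412) - 1492796 = 140438256234006/58247180339 - 1492796 = -86810719565103838/58247180339 ≈ -1.4904e+6)
3631931 - D = 3631931 - 1*(-86810719565103838/58247180339) = 3631931 + 86810719565103838/58247180339 = 298360459500908447/58247180339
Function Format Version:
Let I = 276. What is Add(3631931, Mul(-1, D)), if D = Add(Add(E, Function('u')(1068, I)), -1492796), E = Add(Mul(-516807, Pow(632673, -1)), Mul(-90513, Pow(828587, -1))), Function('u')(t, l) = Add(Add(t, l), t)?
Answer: Rational(298360459500908447, 58247180339) ≈ 5.1223e+6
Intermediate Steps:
Function('u')(t, l) = Add(l, Mul(2, t)) (Function('u')(t, l) = Add(Add(l, t), t) = Add(l, Mul(2, t)))
E = Rational(-53942743662, 58247180339) (E = Add(Mul(-516807, Rational(1, 632673)), Mul(-90513, Rational(1, 828587))) = Add(Rational(-57423, 70297), Rational(-90513, 828587)) = Rational(-53942743662, 58247180339) ≈ -0.92610)
D = Rational(-86810719565103838, 58247180339) (D = Add(Add(Rational(-53942743662, 58247180339), Add(276, Mul(2, 1068))), -1492796) = Add(Add(Rational(-53942743662, 58247180339), Add(276, 2136)), -1492796) = Add(Add(Rational(-53942743662, 58247180339), 2412), -1492796) = Add(Rational(140438256234006, 58247180339), -1492796) = Rational(-86810719565103838, 58247180339) ≈ -1.4904e+6)
Add(3631931, Mul(-1, D)) = Add(3631931, Mul(-1, Rational(-86810719565103838, 58247180339))) = Add(3631931, Rational(86810719565103838, 58247180339)) = Rational(298360459500908447, 58247180339)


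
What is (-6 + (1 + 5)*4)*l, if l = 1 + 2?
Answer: 54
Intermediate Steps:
l = 3
(-6 + (1 + 5)*4)*l = (-6 + (1 + 5)*4)*3 = (-6 + 6*4)*3 = (-6 + 24)*3 = 18*3 = 54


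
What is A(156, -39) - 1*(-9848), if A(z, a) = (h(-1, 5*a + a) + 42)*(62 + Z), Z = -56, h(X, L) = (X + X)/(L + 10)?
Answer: 565603/56 ≈ 10100.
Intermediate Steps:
h(X, L) = 2*X/(10 + L) (h(X, L) = (2*X)/(10 + L) = 2*X/(10 + L))
A(z, a) = 252 - 12/(10 + 6*a) (A(z, a) = (2*(-1)/(10 + (5*a + a)) + 42)*(62 - 56) = (2*(-1)/(10 + 6*a) + 42)*6 = (-2/(10 + 6*a) + 42)*6 = (42 - 2/(10 + 6*a))*6 = 252 - 12/(10 + 6*a))
A(156, -39) - 1*(-9848) = 6*(209 + 126*(-39))/(5 + 3*(-39)) - 1*(-9848) = 6*(209 - 4914)/(5 - 117) + 9848 = 6*(-4705)/(-112) + 9848 = 6*(-1/112)*(-4705) + 9848 = 14115/56 + 9848 = 565603/56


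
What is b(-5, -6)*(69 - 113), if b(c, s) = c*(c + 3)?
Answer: -440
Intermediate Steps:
b(c, s) = c*(3 + c)
b(-5, -6)*(69 - 113) = (-5*(3 - 5))*(69 - 113) = -5*(-2)*(-44) = 10*(-44) = -440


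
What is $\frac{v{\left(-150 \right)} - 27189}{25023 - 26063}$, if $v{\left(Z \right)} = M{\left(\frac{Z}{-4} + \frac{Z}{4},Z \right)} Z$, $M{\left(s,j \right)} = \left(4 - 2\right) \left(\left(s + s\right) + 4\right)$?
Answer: $\frac{28389}{1040} \approx 27.297$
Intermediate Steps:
$M{\left(s,j \right)} = 8 + 4 s$ ($M{\left(s,j \right)} = 2 \left(2 s + 4\right) = 2 \left(4 + 2 s\right) = 8 + 4 s$)
$v{\left(Z \right)} = 8 Z$ ($v{\left(Z \right)} = \left(8 + 4 \left(\frac{Z}{-4} + \frac{Z}{4}\right)\right) Z = \left(8 + 4 \left(Z \left(- \frac{1}{4}\right) + Z \frac{1}{4}\right)\right) Z = \left(8 + 4 \left(- \frac{Z}{4} + \frac{Z}{4}\right)\right) Z = \left(8 + 4 \cdot 0\right) Z = \left(8 + 0\right) Z = 8 Z$)
$\frac{v{\left(-150 \right)} - 27189}{25023 - 26063} = \frac{8 \left(-150\right) - 27189}{25023 - 26063} = \frac{-1200 - 27189}{-1040} = \left(-28389\right) \left(- \frac{1}{1040}\right) = \frac{28389}{1040}$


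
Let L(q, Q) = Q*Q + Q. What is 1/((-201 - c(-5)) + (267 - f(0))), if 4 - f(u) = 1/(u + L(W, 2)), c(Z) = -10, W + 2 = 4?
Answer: 6/433 ≈ 0.013857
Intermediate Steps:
W = 2 (W = -2 + 4 = 2)
L(q, Q) = Q + Q² (L(q, Q) = Q² + Q = Q + Q²)
f(u) = 4 - 1/(6 + u) (f(u) = 4 - 1/(u + 2*(1 + 2)) = 4 - 1/(u + 2*3) = 4 - 1/(u + 6) = 4 - 1/(6 + u))
1/((-201 - c(-5)) + (267 - f(0))) = 1/((-201 - 1*(-10)) + (267 - (23 + 4*0)/(6 + 0))) = 1/((-201 + 10) + (267 - (23 + 0)/6)) = 1/(-191 + (267 - 23/6)) = 1/(-191 + 1579/6) = 1/(433/6) = 6/433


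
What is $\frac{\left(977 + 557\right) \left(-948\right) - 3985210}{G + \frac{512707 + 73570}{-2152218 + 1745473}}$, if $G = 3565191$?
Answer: $- \frac{1106232918145}{725061513509} \approx -1.5257$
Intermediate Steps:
$\frac{\left(977 + 557\right) \left(-948\right) - 3985210}{G + \frac{512707 + 73570}{-2152218 + 1745473}} = \frac{\left(977 + 557\right) \left(-948\right) - 3985210}{3565191 + \frac{512707 + 73570}{-2152218 + 1745473}} = \frac{1534 \left(-948\right) - 3985210}{3565191 + \frac{586277}{-406745}} = \frac{-1454232 - 3985210}{3565191 + 586277 \left(- \frac{1}{406745}\right)} = - \frac{5439442}{3565191 - \frac{586277}{406745}} = - \frac{5439442}{\frac{1450123027018}{406745}} = \left(-5439442\right) \frac{406745}{1450123027018} = - \frac{1106232918145}{725061513509}$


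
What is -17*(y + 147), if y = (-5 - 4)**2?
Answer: -3876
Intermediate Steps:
y = 81 (y = (-9)**2 = 81)
-17*(y + 147) = -17*(81 + 147) = -17*228 = -3876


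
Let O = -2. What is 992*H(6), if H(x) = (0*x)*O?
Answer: 0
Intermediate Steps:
H(x) = 0 (H(x) = (0*x)*(-2) = 0*(-2) = 0)
992*H(6) = 992*0 = 0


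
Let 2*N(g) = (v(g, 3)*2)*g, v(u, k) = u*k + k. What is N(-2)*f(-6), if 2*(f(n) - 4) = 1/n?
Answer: 47/2 ≈ 23.500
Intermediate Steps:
f(n) = 4 + 1/(2*n)
v(u, k) = k + k*u (v(u, k) = k*u + k = k + k*u)
N(g) = g*(6 + 6*g)/2 (N(g) = (((3*(1 + g))*2)*g)/2 = (((3 + 3*g)*2)*g)/2 = ((6 + 6*g)*g)/2 = (g*(6 + 6*g))/2 = g*(6 + 6*g)/2)
N(-2)*f(-6) = (3*(-2)*(1 - 2))*(4 + (½)/(-6)) = (3*(-2)*(-1))*(4 + (½)*(-⅙)) = 6*(4 - 1/12) = 6*(47/12) = 47/2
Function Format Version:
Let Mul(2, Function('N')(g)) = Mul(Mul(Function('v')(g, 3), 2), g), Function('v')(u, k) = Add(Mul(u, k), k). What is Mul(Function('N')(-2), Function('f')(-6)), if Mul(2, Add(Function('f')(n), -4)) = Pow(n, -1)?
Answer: Rational(47, 2) ≈ 23.500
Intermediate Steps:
Function('f')(n) = Add(4, Mul(Rational(1, 2), Pow(n, -1)))
Function('v')(u, k) = Add(k, Mul(k, u)) (Function('v')(u, k) = Add(Mul(k, u), k) = Add(k, Mul(k, u)))
Function('N')(g) = Mul(Rational(1, 2), g, Add(6, Mul(6, g))) (Function('N')(g) = Mul(Rational(1, 2), Mul(Mul(Mul(3, Add(1, g)), 2), g)) = Mul(Rational(1, 2), Mul(Mul(Add(3, Mul(3, g)), 2), g)) = Mul(Rational(1, 2), Mul(Add(6, Mul(6, g)), g)) = Mul(Rational(1, 2), Mul(g, Add(6, Mul(6, g)))) = Mul(Rational(1, 2), g, Add(6, Mul(6, g))))
Mul(Function('N')(-2), Function('f')(-6)) = Mul(Mul(3, -2, Add(1, -2)), Add(4, Mul(Rational(1, 2), Pow(-6, -1)))) = Mul(Mul(3, -2, -1), Add(4, Mul(Rational(1, 2), Rational(-1, 6)))) = Mul(6, Add(4, Rational(-1, 12))) = Mul(6, Rational(47, 12)) = Rational(47, 2)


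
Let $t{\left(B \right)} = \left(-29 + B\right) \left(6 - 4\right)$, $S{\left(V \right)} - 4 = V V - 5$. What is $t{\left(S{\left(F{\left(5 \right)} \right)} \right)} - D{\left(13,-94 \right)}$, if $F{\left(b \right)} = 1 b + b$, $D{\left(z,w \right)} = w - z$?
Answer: $247$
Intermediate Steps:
$F{\left(b \right)} = 2 b$ ($F{\left(b \right)} = b + b = 2 b$)
$S{\left(V \right)} = -1 + V^{2}$ ($S{\left(V \right)} = 4 + \left(V V - 5\right) = 4 + \left(V^{2} - 5\right) = 4 + \left(-5 + V^{2}\right) = -1 + V^{2}$)
$t{\left(B \right)} = -58 + 2 B$ ($t{\left(B \right)} = \left(-29 + B\right) 2 = -58 + 2 B$)
$t{\left(S{\left(F{\left(5 \right)} \right)} \right)} - D{\left(13,-94 \right)} = \left(-58 + 2 \left(-1 + \left(2 \cdot 5\right)^{2}\right)\right) - \left(-94 - 13\right) = \left(-58 + 2 \left(-1 + 10^{2}\right)\right) - \left(-94 - 13\right) = \left(-58 + 2 \left(-1 + 100\right)\right) - -107 = \left(-58 + 2 \cdot 99\right) + 107 = \left(-58 + 198\right) + 107 = 140 + 107 = 247$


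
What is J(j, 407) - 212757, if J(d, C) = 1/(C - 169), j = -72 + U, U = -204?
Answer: -50636165/238 ≈ -2.1276e+5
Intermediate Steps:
j = -276 (j = -72 - 204 = -276)
J(d, C) = 1/(-169 + C)
J(j, 407) - 212757 = 1/(-169 + 407) - 212757 = 1/238 - 212757 = -50636165/238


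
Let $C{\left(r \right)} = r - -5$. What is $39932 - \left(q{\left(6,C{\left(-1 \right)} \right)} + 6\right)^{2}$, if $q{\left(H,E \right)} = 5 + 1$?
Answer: $39788$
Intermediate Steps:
$C{\left(r \right)} = 5 + r$ ($C{\left(r \right)} = r + 5 = 5 + r$)
$q{\left(H,E \right)} = 6$
$39932 - \left(q{\left(6,C{\left(-1 \right)} \right)} + 6\right)^{2} = 39932 - \left(6 + 6\right)^{2} = 39932 - 12^{2} = 39932 - 144 = 39788$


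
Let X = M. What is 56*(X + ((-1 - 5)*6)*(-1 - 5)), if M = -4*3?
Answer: 11424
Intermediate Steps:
M = -12
X = -12
56*(X + ((-1 - 5)*6)*(-1 - 5)) = 56*(-12 + ((-1 - 5)*6)*(-1 - 5)) = 56*(-12 - 6*6*(-6)) = 56*(-12 - 36*(-6)) = 56*(-12 + 216) = 56*204 = 11424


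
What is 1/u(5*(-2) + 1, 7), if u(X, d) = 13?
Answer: 1/13 ≈ 0.076923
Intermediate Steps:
1/u(5*(-2) + 1, 7) = 1/13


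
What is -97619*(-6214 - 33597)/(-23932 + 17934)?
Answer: -3886310009/5998 ≈ -6.4793e+5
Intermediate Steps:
-97619*(-6214 - 33597)/(-23932 + 17934) = -97619/((-5998/(-39811))) = -97619/((-5998*(-1/39811))) = -97619/5998/39811 = -97619*39811/5998 = -3886310009/5998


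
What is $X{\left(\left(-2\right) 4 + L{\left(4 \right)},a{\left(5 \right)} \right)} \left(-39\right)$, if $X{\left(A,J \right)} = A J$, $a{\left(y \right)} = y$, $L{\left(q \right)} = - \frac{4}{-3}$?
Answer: $1300$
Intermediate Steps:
$L{\left(q \right)} = \frac{4}{3}$ ($L{\left(q \right)} = \left(-4\right) \left(- \frac{1}{3}\right) = \frac{4}{3}$)
$X{\left(\left(-2\right) 4 + L{\left(4 \right)},a{\left(5 \right)} \right)} \left(-39\right) = \left(\left(-2\right) 4 + \frac{4}{3}\right) 5 \left(-39\right) = \left(-8 + \frac{4}{3}\right) 5 \left(-39\right) = \left(- \frac{20}{3}\right) 5 \left(-39\right) = \left(- \frac{100}{3}\right) \left(-39\right) = 1300$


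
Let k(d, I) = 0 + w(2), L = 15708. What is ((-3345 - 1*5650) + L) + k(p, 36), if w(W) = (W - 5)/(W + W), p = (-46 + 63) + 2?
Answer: 26849/4 ≈ 6712.3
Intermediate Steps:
p = 19 (p = 17 + 2 = 19)
w(W) = (-5 + W)/(2*W) (w(W) = (-5 + W)/((2*W)) = (-5 + W)*(1/(2*W)) = (-5 + W)/(2*W))
k(d, I) = -¾ (k(d, I) = 0 + (½)*(-5 + 2)/2 = 0 + (½)*(½)*(-3) = 0 - ¾ = -¾)
((-3345 - 1*5650) + L) + k(p, 36) = ((-3345 - 1*5650) + 15708) - ¾ = ((-3345 - 5650) + 15708) - ¾ = (-8995 + 15708) - ¾ = 6713 - ¾ = 26849/4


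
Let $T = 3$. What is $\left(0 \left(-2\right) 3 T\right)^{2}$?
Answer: $0$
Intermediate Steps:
$\left(0 \left(-2\right) 3 T\right)^{2} = \left(0 \left(-2\right) 3 \cdot 3\right)^{2} = \left(0 \cdot 3 \cdot 3\right)^{2} = \left(0 \cdot 3\right)^{2} = 0^{2} = 0$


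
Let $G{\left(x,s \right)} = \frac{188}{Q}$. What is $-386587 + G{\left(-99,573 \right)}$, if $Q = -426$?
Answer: $- \frac{82343125}{213} \approx -3.8659 \cdot 10^{5}$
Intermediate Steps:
$G{\left(x,s \right)} = - \frac{94}{213}$ ($G{\left(x,s \right)} = \frac{188}{-426} = 188 \left(- \frac{1}{426}\right) = - \frac{94}{213}$)
$-386587 + G{\left(-99,573 \right)} = -386587 - \frac{94}{213} = - \frac{82343125}{213}$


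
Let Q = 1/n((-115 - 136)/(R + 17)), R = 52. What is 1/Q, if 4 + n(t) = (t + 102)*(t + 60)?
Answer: 26375599/4761 ≈ 5539.9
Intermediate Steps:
n(t) = -4 + (60 + t)*(102 + t) (n(t) = -4 + (t + 102)*(t + 60) = -4 + (102 + t)*(60 + t) = -4 + (60 + t)*(102 + t))
Q = 4761/26375599 (Q = 1/(6116 + ((-115 - 136)/(52 + 17))**2 + 162*((-115 - 136)/(52 + 17))) = 1/(6116 + (-251/69)**2 + 162*(-251/69)) = 1/(6116 + 63001/4761 - 13554/23) = 1/(26375599/4761) = 4761/26375599 ≈ 0.00018051)
1/Q = 1/(4761/26375599) = 26375599/4761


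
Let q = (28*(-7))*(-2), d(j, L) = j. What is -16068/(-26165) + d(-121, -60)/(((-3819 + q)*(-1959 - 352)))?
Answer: 127252132231/207221488505 ≈ 0.61409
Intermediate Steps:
q = 392 (q = -196*(-2) = 392)
-16068/(-26165) + d(-121, -60)/(((-3819 + q)*(-1959 - 352))) = -16068/(-26165) - 121*1/((-3819 + 392)*(-1959 - 352)) = -16068*(-1/26165) - 121/((-3427*(-2311))) = 16068/26165 - 121/7919797 = 127252132231/207221488505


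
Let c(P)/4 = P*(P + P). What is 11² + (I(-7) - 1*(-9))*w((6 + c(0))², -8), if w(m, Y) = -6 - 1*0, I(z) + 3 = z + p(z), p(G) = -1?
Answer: 133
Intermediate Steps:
c(P) = 8*P² (c(P) = 4*(P*(P + P)) = 4*(P*(2*P)) = 4*(2*P²) = 8*P²)
I(z) = -4 + z (I(z) = -3 + (z - 1) = -3 + (-1 + z) = -4 + z)
w(m, Y) = -6 (w(m, Y) = -6 + 0 = -6)
11² + (I(-7) - 1*(-9))*w((6 + c(0))², -8) = 11² + ((-4 - 7) - 1*(-9))*(-6) = 121 + (-11 + 9)*(-6) = 121 - 2*(-6) = 121 + 12 = 133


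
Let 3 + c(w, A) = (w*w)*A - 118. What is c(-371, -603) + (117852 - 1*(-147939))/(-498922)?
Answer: -41409350805559/498922 ≈ -8.2998e+7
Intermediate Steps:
c(w, A) = -121 + A*w² (c(w, A) = -3 + ((w*w)*A - 118) = -3 + (w²*A - 118) = -3 + (A*w² - 118) = -3 + (-118 + A*w²) = -121 + A*w²)
c(-371, -603) + (117852 - 1*(-147939))/(-498922) = (-121 - 603*(-371)²) + (117852 - 1*(-147939))/(-498922) = (-121 - 603*137641) + (117852 + 147939)*(-1/498922) = (-121 - 82997523) + 265791*(-1/498922) = -82997644 - 265791/498922 = -41409350805559/498922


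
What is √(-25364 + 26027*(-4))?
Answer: 136*I*√7 ≈ 359.82*I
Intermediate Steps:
√(-25364 + 26027*(-4)) = √(-25364 - 104108) = √(-129472) = 136*I*√7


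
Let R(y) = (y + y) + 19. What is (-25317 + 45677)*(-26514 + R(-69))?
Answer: -542247880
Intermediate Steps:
R(y) = 19 + 2*y (R(y) = 2*y + 19 = 19 + 2*y)
(-25317 + 45677)*(-26514 + R(-69)) = (-25317 + 45677)*(-26514 + (19 + 2*(-69))) = 20360*(-26514 + (19 - 138)) = 20360*(-26514 - 119) = 20360*(-26633) = -542247880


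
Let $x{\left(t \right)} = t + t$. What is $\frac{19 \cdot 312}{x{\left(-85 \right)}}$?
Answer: $- \frac{2964}{85} \approx -34.871$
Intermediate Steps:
$x{\left(t \right)} = 2 t$
$\frac{19 \cdot 312}{x{\left(-85 \right)}} = \frac{19 \cdot 312}{2 \left(-85\right)} = \frac{5928}{-170} = 5928 \left(- \frac{1}{170}\right) = - \frac{2964}{85}$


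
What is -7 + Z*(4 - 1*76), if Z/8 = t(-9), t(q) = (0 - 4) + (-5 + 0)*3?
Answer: 10937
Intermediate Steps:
t(q) = -19 (t(q) = -4 - 5*3 = -4 - 15 = -19)
Z = -152 (Z = 8*(-19) = -152)
-7 + Z*(4 - 1*76) = -7 - 152*(4 - 1*76) = -7 - 152*(4 - 76) = -7 - 152*(-72) = -7 + 10944 = 10937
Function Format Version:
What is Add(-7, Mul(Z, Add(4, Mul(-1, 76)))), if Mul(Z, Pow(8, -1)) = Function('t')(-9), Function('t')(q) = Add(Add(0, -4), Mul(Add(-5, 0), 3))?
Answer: 10937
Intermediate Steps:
Function('t')(q) = -19 (Function('t')(q) = Add(-4, Mul(-5, 3)) = Add(-4, -15) = -19)
Z = -152 (Z = Mul(8, -19) = -152)
Add(-7, Mul(Z, Add(4, Mul(-1, 76)))) = Add(-7, Mul(-152, Add(4, Mul(-1, 76)))) = Add(-7, Mul(-152, Add(4, -76))) = Add(-7, Mul(-152, -72)) = Add(-7, 10944) = 10937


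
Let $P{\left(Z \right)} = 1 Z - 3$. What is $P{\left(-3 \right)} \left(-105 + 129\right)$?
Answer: $-144$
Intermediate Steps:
$P{\left(Z \right)} = -3 + Z$ ($P{\left(Z \right)} = Z - 3 = -3 + Z$)
$P{\left(-3 \right)} \left(-105 + 129\right) = \left(-3 - 3\right) \left(-105 + 129\right) = \left(-6\right) 24 = -144$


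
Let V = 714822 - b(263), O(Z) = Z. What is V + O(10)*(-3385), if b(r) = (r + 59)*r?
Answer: 596286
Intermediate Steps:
b(r) = r*(59 + r) (b(r) = (59 + r)*r = r*(59 + r))
V = 630136 (V = 714822 - 263*(59 + 263) = 714822 - 263*322 = 714822 - 1*84686 = 714822 - 84686 = 630136)
V + O(10)*(-3385) = 630136 + 10*(-3385) = 630136 - 33850 = 596286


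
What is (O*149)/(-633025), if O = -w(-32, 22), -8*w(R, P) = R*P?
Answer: 13112/633025 ≈ 0.020713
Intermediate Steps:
w(R, P) = -P*R/8 (w(R, P) = -R*P/8 = -P*R/8)
O = -88 (O = -(-1)*22*(-32)/8 = -1*88 = -88)
(O*149)/(-633025) = -88*149/(-633025) = -13112*(-1/633025) = 13112/633025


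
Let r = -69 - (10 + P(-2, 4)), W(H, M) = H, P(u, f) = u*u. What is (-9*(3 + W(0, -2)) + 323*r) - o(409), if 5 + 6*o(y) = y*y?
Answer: -164146/3 ≈ -54715.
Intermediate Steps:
P(u, f) = u²
o(y) = -⅚ + y²/6 (o(y) = -⅚ + (y*y)/6 = -⅚ + y²/6)
r = -83 (r = -69 - (10 + (-2)²) = -69 - (10 + 4) = -69 - 1*14 = -69 - 14 = -83)
(-9*(3 + W(0, -2)) + 323*r) - o(409) = (-9*(3 + 0) + 323*(-83)) - (-⅚ + (⅙)*409²) = (-9*3 - 26809) - (-⅚ + (⅙)*167281) = (-27 - 26809) - (-⅚ + 167281/6) = -26836 - 1*83638/3 = -26836 - 83638/3 = -164146/3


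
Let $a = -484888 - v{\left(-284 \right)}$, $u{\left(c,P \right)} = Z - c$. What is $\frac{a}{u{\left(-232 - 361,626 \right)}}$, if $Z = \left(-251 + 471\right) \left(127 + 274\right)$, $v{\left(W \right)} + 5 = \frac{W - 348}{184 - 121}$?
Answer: $- \frac{30546997}{5595219} \approx -5.4595$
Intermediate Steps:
$v{\left(W \right)} = - \frac{221}{21} + \frac{W}{63}$ ($v{\left(W \right)} = -5 + \frac{W - 348}{184 - 121} = -5 + \frac{-348 + W}{63} = -5 + \left(-348 + W\right) \frac{1}{63} = -5 + \left(- \frac{116}{21} + \frac{W}{63}\right) = - \frac{221}{21} + \frac{W}{63}$)
$Z = 88220$ ($Z = 220 \cdot 401 = 88220$)
$u{\left(c,P \right)} = 88220 - c$
$a = - \frac{30546997}{63}$ ($a = -484888 - \left(- \frac{221}{21} + \frac{1}{63} \left(-284\right)\right) = -484888 - \left(- \frac{221}{21} - \frac{284}{63}\right) = -484888 - - \frac{947}{63} = -484888 + \frac{947}{63} = - \frac{30546997}{63} \approx -4.8487 \cdot 10^{5}$)
$\frac{a}{u{\left(-232 - 361,626 \right)}} = - \frac{30546997}{63 \left(88220 - \left(-232 - 361\right)\right)} = - \frac{30546997}{63 \left(88220 - -593\right)} = - \frac{30546997}{63 \left(88220 + 593\right)} = - \frac{30546997}{63 \cdot 88813} = \left(- \frac{30546997}{63}\right) \frac{1}{88813} = - \frac{30546997}{5595219}$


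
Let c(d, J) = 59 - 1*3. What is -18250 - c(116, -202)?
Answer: -18306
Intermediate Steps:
c(d, J) = 56 (c(d, J) = 59 - 3 = 56)
-18250 - c(116, -202) = -18250 - 1*56 = -18250 - 56 = -18306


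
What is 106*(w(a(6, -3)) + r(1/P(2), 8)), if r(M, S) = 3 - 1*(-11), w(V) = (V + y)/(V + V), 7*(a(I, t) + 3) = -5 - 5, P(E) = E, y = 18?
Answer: 40969/31 ≈ 1321.6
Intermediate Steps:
a(I, t) = -31/7 (a(I, t) = -3 + (-5 - 5)/7 = -3 + (⅐)*(-10) = -3 - 10/7 = -31/7)
w(V) = (18 + V)/(2*V) (w(V) = (V + 18)/(V + V) = (18 + V)/((2*V)) = (18 + V)*(1/(2*V)) = (18 + V)/(2*V))
r(M, S) = 14 (r(M, S) = 3 + 11 = 14)
106*(w(a(6, -3)) + r(1/P(2), 8)) = 106*((18 - 31/7)/(2*(-31/7)) + 14) = 106*((½)*(-7/31)*(95/7) + 14) = 106*(-95/62 + 14) = 106*(773/62) = 40969/31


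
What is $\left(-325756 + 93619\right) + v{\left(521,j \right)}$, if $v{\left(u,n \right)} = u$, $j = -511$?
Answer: $-231616$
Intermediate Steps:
$\left(-325756 + 93619\right) + v{\left(521,j \right)} = \left(-325756 + 93619\right) + 521 = -232137 + 521 = -231616$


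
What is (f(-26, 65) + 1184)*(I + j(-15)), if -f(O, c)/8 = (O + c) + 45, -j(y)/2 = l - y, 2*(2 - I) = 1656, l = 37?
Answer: -476160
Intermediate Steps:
I = -826 (I = 2 - 1/2*1656 = 2 - 828 = -826)
j(y) = -74 + 2*y (j(y) = -2*(37 - y) = -74 + 2*y)
f(O, c) = -360 - 8*O - 8*c (f(O, c) = -8*((O + c) + 45) = -8*(45 + O + c) = -360 - 8*O - 8*c)
(f(-26, 65) + 1184)*(I + j(-15)) = ((-360 - 8*(-26) - 8*65) + 1184)*(-826 + (-74 + 2*(-15))) = ((-360 + 208 - 520) + 1184)*(-826 + (-74 - 30)) = (-672 + 1184)*(-826 - 104) = 512*(-930) = -476160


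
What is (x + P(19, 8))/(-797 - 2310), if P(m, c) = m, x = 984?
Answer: -1003/3107 ≈ -0.32282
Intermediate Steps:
(x + P(19, 8))/(-797 - 2310) = (984 + 19)/(-797 - 2310) = 1003/(-3107) = 1003*(-1/3107) = -1003/3107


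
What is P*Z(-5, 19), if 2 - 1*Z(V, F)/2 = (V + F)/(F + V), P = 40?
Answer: 80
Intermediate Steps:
Z(V, F) = 2 (Z(V, F) = 4 - 2*(V + F)/(F + V) = 4 - 2*(F + V)/(F + V) = 4 - 2*1 = 4 - 2 = 2)
P*Z(-5, 19) = 40*2 = 80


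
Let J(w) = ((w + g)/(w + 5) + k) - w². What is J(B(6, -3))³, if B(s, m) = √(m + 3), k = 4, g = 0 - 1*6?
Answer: 2744/125 ≈ 21.952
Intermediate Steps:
g = -6 (g = 0 - 6 = -6)
B(s, m) = √(3 + m)
J(w) = 4 - w² + (-6 + w)/(5 + w) (J(w) = ((w - 6)/(w + 5) + 4) - w² = ((-6 + w)/(5 + w) + 4) - w² = (4 + (-6 + w)/(5 + w)) - w² = 4 - w² + (-6 + w)/(5 + w))
J(B(6, -3))³ = ((14 - (√(3 - 3))³ - 5*(√(3 - 3))² + 5*√(3 - 3))/(5 + √(3 - 3)))³ = ((14 - (√0)³ - 5*(√0)² + 5*√0)/(5 + √0))³ = ((14 - 1*0³ - 5*0² + 5*0)/(5 + 0))³ = ((14 - 1*0 - 5*0 + 0)/5)³ = ((14 + 0 + 0 + 0)/5)³ = ((⅕)*14)³ = (14/5)³ = 2744/125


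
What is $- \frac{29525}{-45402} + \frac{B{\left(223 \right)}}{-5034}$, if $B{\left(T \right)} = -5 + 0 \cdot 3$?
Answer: $\frac{4134885}{6348713} \approx 0.65129$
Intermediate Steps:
$B{\left(T \right)} = -5$ ($B{\left(T \right)} = -5 + 0 = -5$)
$- \frac{29525}{-45402} + \frac{B{\left(223 \right)}}{-5034} = - \frac{29525}{-45402} - \frac{5}{-5034} = \left(-29525\right) \left(- \frac{1}{45402}\right) - - \frac{5}{5034} = \frac{29525}{45402} + \frac{5}{5034} = \frac{4134885}{6348713}$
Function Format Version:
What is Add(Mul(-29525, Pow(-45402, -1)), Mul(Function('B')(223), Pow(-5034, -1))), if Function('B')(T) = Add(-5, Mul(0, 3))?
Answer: Rational(4134885, 6348713) ≈ 0.65129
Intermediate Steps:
Function('B')(T) = -5 (Function('B')(T) = Add(-5, 0) = -5)
Add(Mul(-29525, Pow(-45402, -1)), Mul(Function('B')(223), Pow(-5034, -1))) = Add(Mul(-29525, Pow(-45402, -1)), Mul(-5, Pow(-5034, -1))) = Add(Mul(-29525, Rational(-1, 45402)), Mul(-5, Rational(-1, 5034))) = Add(Rational(29525, 45402), Rational(5, 5034)) = Rational(4134885, 6348713)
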